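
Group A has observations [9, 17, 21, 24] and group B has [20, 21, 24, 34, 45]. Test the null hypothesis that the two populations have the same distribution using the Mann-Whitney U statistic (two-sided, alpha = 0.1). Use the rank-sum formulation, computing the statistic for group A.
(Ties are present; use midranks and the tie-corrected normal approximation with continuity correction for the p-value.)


Step 1: Combine and sort all 9 observations; assign midranks.
sorted (value, group): (9,X), (17,X), (20,Y), (21,X), (21,Y), (24,X), (24,Y), (34,Y), (45,Y)
ranks: 9->1, 17->2, 20->3, 21->4.5, 21->4.5, 24->6.5, 24->6.5, 34->8, 45->9
Step 2: Rank sum for X: R1 = 1 + 2 + 4.5 + 6.5 = 14.
Step 3: U_X = R1 - n1(n1+1)/2 = 14 - 4*5/2 = 14 - 10 = 4.
       U_Y = n1*n2 - U_X = 20 - 4 = 16.
Step 4: Ties are present, so use the tie-corrected normal approximation (with continuity correction) for the p-value.
Step 5: p-value = 0.174277; compare to alpha = 0.1. fail to reject H0.

U_X = 4, p = 0.174277, fail to reject H0 at alpha = 0.1.


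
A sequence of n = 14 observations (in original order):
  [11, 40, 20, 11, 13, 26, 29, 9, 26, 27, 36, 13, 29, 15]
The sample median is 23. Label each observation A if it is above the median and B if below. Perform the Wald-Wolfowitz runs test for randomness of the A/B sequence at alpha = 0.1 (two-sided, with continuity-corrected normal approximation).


Step 1: Compute median = 23; label A = above, B = below.
Labels in order: BABBBAABAAABAB  (n_A = 7, n_B = 7)
Step 2: Count runs R = 9.
Step 3: Under H0 (random ordering), E[R] = 2*n_A*n_B/(n_A+n_B) + 1 = 2*7*7/14 + 1 = 8.0000.
        Var[R] = 2*n_A*n_B*(2*n_A*n_B - n_A - n_B) / ((n_A+n_B)^2 * (n_A+n_B-1)) = 8232/2548 = 3.2308.
        SD[R] = 1.7974.
Step 4: Continuity-corrected z = (R - 0.5 - E[R]) / SD[R] = (9 - 0.5 - 8.0000) / 1.7974 = 0.2782.
Step 5: Two-sided p-value via normal approximation = 2*(1 - Phi(|z|)) = 0.780879.
Step 6: alpha = 0.1. fail to reject H0.

R = 9, z = 0.2782, p = 0.780879, fail to reject H0.


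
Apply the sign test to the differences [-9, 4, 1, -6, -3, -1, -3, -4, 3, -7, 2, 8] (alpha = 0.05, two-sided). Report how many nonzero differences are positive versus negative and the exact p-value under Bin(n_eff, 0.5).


Step 1: Discard zero differences. Original n = 12; n_eff = number of nonzero differences = 12.
Nonzero differences (with sign): -9, +4, +1, -6, -3, -1, -3, -4, +3, -7, +2, +8
Step 2: Count signs: positive = 5, negative = 7.
Step 3: Under H0: P(positive) = 0.5, so the number of positives S ~ Bin(12, 0.5).
Step 4: Two-sided exact p-value = sum of Bin(12,0.5) probabilities at or below the observed probability = 0.774414.
Step 5: alpha = 0.05. fail to reject H0.

n_eff = 12, pos = 5, neg = 7, p = 0.774414, fail to reject H0.


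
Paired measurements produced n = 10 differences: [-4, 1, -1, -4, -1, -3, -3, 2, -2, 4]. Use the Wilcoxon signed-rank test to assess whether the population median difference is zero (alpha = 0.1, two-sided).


Step 1: Drop any zero differences (none here) and take |d_i|.
|d| = [4, 1, 1, 4, 1, 3, 3, 2, 2, 4]
Step 2: Midrank |d_i| (ties get averaged ranks).
ranks: |4|->9, |1|->2, |1|->2, |4|->9, |1|->2, |3|->6.5, |3|->6.5, |2|->4.5, |2|->4.5, |4|->9
Step 3: Attach original signs; sum ranks with positive sign and with negative sign.
W+ = 2 + 4.5 + 9 = 15.5
W- = 9 + 2 + 9 + 2 + 6.5 + 6.5 + 4.5 = 39.5
(Check: W+ + W- = 55 should equal n(n+1)/2 = 55.)
Step 4: Test statistic W = min(W+, W-) = 15.5.
Step 5: Ties in |d|, so use the tie-corrected normal approximation.
        E[W] = n(n+1)/4 = 10*11/4 = 27.5.
        Tie groups: |d|=1 (t=3), |d|=2 (t=2), |d|=3 (t=2), |d|=4 (t=3); sum(t^3 - t) = 60.
        Var[W] = n(n+1)(2n+1)/24 - sum(t^3-t)/48 = 2310/24 - 60/48 = 95.
        z = (W - E[W]) / sqrt(Var[W]) = (15.5 - 27.5) / 9.7468 = -1.2312.
        Two-sided p = 2*Phi(z) = 0.218258.
Step 6: alpha = 0.1. fail to reject H0.

W+ = 15.5, W- = 39.5, W = min = 15.5, p = 0.218258, fail to reject H0.


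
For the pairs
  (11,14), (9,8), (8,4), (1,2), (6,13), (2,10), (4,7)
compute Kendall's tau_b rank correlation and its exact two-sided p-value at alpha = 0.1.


Step 1: Enumerate the 21 unordered pairs (i,j) with i<j and classify each by sign(x_j-x_i) * sign(y_j-y_i).
  (1,2):dx=-2,dy=-6->C; (1,3):dx=-3,dy=-10->C; (1,4):dx=-10,dy=-12->C; (1,5):dx=-5,dy=-1->C
  (1,6):dx=-9,dy=-4->C; (1,7):dx=-7,dy=-7->C; (2,3):dx=-1,dy=-4->C; (2,4):dx=-8,dy=-6->C
  (2,5):dx=-3,dy=+5->D; (2,6):dx=-7,dy=+2->D; (2,7):dx=-5,dy=-1->C; (3,4):dx=-7,dy=-2->C
  (3,5):dx=-2,dy=+9->D; (3,6):dx=-6,dy=+6->D; (3,7):dx=-4,dy=+3->D; (4,5):dx=+5,dy=+11->C
  (4,6):dx=+1,dy=+8->C; (4,7):dx=+3,dy=+5->C; (5,6):dx=-4,dy=-3->C; (5,7):dx=-2,dy=-6->C
  (6,7):dx=+2,dy=-3->D
Step 2: C = 15, D = 6, total pairs = 21.
Step 3: tau = (C - D)/(n(n-1)/2) = (15 - 6)/21 = 0.428571.
Step 4: Exact two-sided p-value (enumerate n! = 5040 permutations of y under H0): p = 0.238889.
Step 5: alpha = 0.1. fail to reject H0.

tau_b = 0.4286 (C=15, D=6), p = 0.238889, fail to reject H0.


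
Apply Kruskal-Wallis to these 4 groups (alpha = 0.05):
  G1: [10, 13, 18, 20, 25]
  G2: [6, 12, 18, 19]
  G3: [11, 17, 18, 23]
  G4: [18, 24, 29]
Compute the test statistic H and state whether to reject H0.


Step 1: Combine all N = 16 observations and assign midranks.
sorted (value, group, rank): (6,G2,1), (10,G1,2), (11,G3,3), (12,G2,4), (13,G1,5), (17,G3,6), (18,G1,8.5), (18,G2,8.5), (18,G3,8.5), (18,G4,8.5), (19,G2,11), (20,G1,12), (23,G3,13), (24,G4,14), (25,G1,15), (29,G4,16)
Step 2: Sum ranks within each group.
R_1 = 42.5 (n_1 = 5)
R_2 = 24.5 (n_2 = 4)
R_3 = 30.5 (n_3 = 4)
R_4 = 38.5 (n_4 = 3)
Step 3: H = 12/(N(N+1)) * sum(R_i^2/n_i) - 3(N+1)
     = 12/(16*17) * (42.5^2/5 + 24.5^2/4 + 30.5^2/4 + 38.5^2/3) - 3*17
     = 0.044118 * 1237.96 - 51
     = 3.615809.
Step 4: Ties present; correction factor C = 1 - 60/(16^3 - 16) = 0.985294. Corrected H = 3.615809 / 0.985294 = 3.669776.
Step 5: Under H0, H ~ chi^2(3); p-value = 0.299401.
Step 6: alpha = 0.05. fail to reject H0.

H = 3.6698, df = 3, p = 0.299401, fail to reject H0.


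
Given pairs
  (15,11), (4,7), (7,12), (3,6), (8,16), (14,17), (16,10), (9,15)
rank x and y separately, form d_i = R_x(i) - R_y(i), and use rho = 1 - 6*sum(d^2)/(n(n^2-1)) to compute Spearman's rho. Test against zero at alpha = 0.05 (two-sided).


Step 1: Rank x and y separately (midranks; no ties here).
rank(x): 15->7, 4->2, 7->3, 3->1, 8->4, 14->6, 16->8, 9->5
rank(y): 11->4, 7->2, 12->5, 6->1, 16->7, 17->8, 10->3, 15->6
Step 2: d_i = R_x(i) - R_y(i); compute d_i^2.
  (7-4)^2=9, (2-2)^2=0, (3-5)^2=4, (1-1)^2=0, (4-7)^2=9, (6-8)^2=4, (8-3)^2=25, (5-6)^2=1
sum(d^2) = 52.
Step 3: rho = 1 - 6*52 / (8*(8^2 - 1)) = 1 - 312/504 = 0.380952.
Step 4: Under H0, t = rho * sqrt((n-2)/(1-rho^2)) = 1.0092 ~ t(6).
Step 5: Two-sided p-value from the t-distribution with 6 df = 0.351813.
Step 6: alpha = 0.05. fail to reject H0.

rho = 0.3810, p = 0.351813, fail to reject H0 at alpha = 0.05.


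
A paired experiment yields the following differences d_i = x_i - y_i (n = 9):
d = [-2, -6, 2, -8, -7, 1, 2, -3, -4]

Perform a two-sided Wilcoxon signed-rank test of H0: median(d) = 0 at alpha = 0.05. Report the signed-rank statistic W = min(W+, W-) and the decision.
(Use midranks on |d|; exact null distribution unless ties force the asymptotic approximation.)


Step 1: Drop any zero differences (none here) and take |d_i|.
|d| = [2, 6, 2, 8, 7, 1, 2, 3, 4]
Step 2: Midrank |d_i| (ties get averaged ranks).
ranks: |2|->3, |6|->7, |2|->3, |8|->9, |7|->8, |1|->1, |2|->3, |3|->5, |4|->6
Step 3: Attach original signs; sum ranks with positive sign and with negative sign.
W+ = 3 + 1 + 3 = 7
W- = 3 + 7 + 9 + 8 + 5 + 6 = 38
(Check: W+ + W- = 45 should equal n(n+1)/2 = 45.)
Step 4: Test statistic W = min(W+, W-) = 7.
Step 5: Ties in |d|, so use the tie-corrected normal approximation.
        E[W] = n(n+1)/4 = 9*10/4 = 22.5.
        Tie groups: |d|=2 (t=3); sum(t^3 - t) = 24.
        Var[W] = n(n+1)(2n+1)/24 - sum(t^3-t)/48 = 1710/24 - 24/48 = 70.75.
        z = (W - E[W]) / sqrt(Var[W]) = (7 - 22.5) / 8.4113 = -1.8428.
        Two-sided p = 2*Phi(z) = 0.065364.
Step 6: alpha = 0.05. fail to reject H0.

W+ = 7, W- = 38, W = min = 7, p = 0.065364, fail to reject H0.


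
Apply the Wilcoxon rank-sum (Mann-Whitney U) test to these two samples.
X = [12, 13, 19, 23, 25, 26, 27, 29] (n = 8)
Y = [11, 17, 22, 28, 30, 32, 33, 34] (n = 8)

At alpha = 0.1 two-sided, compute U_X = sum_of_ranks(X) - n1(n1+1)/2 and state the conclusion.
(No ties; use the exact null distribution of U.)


Step 1: Combine and sort all 16 observations; assign midranks.
sorted (value, group): (11,Y), (12,X), (13,X), (17,Y), (19,X), (22,Y), (23,X), (25,X), (26,X), (27,X), (28,Y), (29,X), (30,Y), (32,Y), (33,Y), (34,Y)
ranks: 11->1, 12->2, 13->3, 17->4, 19->5, 22->6, 23->7, 25->8, 26->9, 27->10, 28->11, 29->12, 30->13, 32->14, 33->15, 34->16
Step 2: Rank sum for X: R1 = 2 + 3 + 5 + 7 + 8 + 9 + 10 + 12 = 56.
Step 3: U_X = R1 - n1(n1+1)/2 = 56 - 8*9/2 = 56 - 36 = 20.
       U_Y = n1*n2 - U_X = 64 - 20 = 44.
Step 4: No ties, so the exact null distribution of U (based on enumerating the C(16,8) = 12870 equally likely rank assignments) gives the two-sided p-value.
Step 5: p-value = 0.234499; compare to alpha = 0.1. fail to reject H0.

U_X = 20, p = 0.234499, fail to reject H0 at alpha = 0.1.


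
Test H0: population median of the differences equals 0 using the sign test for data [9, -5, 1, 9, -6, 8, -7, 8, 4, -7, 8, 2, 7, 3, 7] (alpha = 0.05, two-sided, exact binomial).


Step 1: Discard zero differences. Original n = 15; n_eff = number of nonzero differences = 15.
Nonzero differences (with sign): +9, -5, +1, +9, -6, +8, -7, +8, +4, -7, +8, +2, +7, +3, +7
Step 2: Count signs: positive = 11, negative = 4.
Step 3: Under H0: P(positive) = 0.5, so the number of positives S ~ Bin(15, 0.5).
Step 4: Two-sided exact p-value = sum of Bin(15,0.5) probabilities at or below the observed probability = 0.118469.
Step 5: alpha = 0.05. fail to reject H0.

n_eff = 15, pos = 11, neg = 4, p = 0.118469, fail to reject H0.


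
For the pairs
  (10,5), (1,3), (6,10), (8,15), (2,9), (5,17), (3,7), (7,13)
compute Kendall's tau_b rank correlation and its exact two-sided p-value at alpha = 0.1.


Step 1: Enumerate the 28 unordered pairs (i,j) with i<j and classify each by sign(x_j-x_i) * sign(y_j-y_i).
  (1,2):dx=-9,dy=-2->C; (1,3):dx=-4,dy=+5->D; (1,4):dx=-2,dy=+10->D; (1,5):dx=-8,dy=+4->D
  (1,6):dx=-5,dy=+12->D; (1,7):dx=-7,dy=+2->D; (1,8):dx=-3,dy=+8->D; (2,3):dx=+5,dy=+7->C
  (2,4):dx=+7,dy=+12->C; (2,5):dx=+1,dy=+6->C; (2,6):dx=+4,dy=+14->C; (2,7):dx=+2,dy=+4->C
  (2,8):dx=+6,dy=+10->C; (3,4):dx=+2,dy=+5->C; (3,5):dx=-4,dy=-1->C; (3,6):dx=-1,dy=+7->D
  (3,7):dx=-3,dy=-3->C; (3,8):dx=+1,dy=+3->C; (4,5):dx=-6,dy=-6->C; (4,6):dx=-3,dy=+2->D
  (4,7):dx=-5,dy=-8->C; (4,8):dx=-1,dy=-2->C; (5,6):dx=+3,dy=+8->C; (5,7):dx=+1,dy=-2->D
  (5,8):dx=+5,dy=+4->C; (6,7):dx=-2,dy=-10->C; (6,8):dx=+2,dy=-4->D; (7,8):dx=+4,dy=+6->C
Step 2: C = 18, D = 10, total pairs = 28.
Step 3: tau = (C - D)/(n(n-1)/2) = (18 - 10)/28 = 0.285714.
Step 4: Exact two-sided p-value (enumerate n! = 40320 permutations of y under H0): p = 0.398760.
Step 5: alpha = 0.1. fail to reject H0.

tau_b = 0.2857 (C=18, D=10), p = 0.398760, fail to reject H0.


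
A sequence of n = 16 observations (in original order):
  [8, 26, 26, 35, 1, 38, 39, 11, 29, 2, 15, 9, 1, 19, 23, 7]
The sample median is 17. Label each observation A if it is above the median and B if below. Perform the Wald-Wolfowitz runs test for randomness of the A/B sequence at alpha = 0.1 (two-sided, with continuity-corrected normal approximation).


Step 1: Compute median = 17; label A = above, B = below.
Labels in order: BAAABAABABBBBAAB  (n_A = 8, n_B = 8)
Step 2: Count runs R = 9.
Step 3: Under H0 (random ordering), E[R] = 2*n_A*n_B/(n_A+n_B) + 1 = 2*8*8/16 + 1 = 9.0000.
        Var[R] = 2*n_A*n_B*(2*n_A*n_B - n_A - n_B) / ((n_A+n_B)^2 * (n_A+n_B-1)) = 14336/3840 = 3.7333.
        SD[R] = 1.9322.
Step 4: R = E[R], so z = 0 with no continuity correction.
Step 5: Two-sided p-value via normal approximation = 2*(1 - Phi(|z|)) = 1.000000.
Step 6: alpha = 0.1. fail to reject H0.

R = 9, z = 0.0000, p = 1.000000, fail to reject H0.


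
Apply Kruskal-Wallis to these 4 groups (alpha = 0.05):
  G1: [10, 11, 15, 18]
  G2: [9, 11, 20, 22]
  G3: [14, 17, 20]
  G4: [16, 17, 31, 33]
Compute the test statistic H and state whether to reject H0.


Step 1: Combine all N = 15 observations and assign midranks.
sorted (value, group, rank): (9,G2,1), (10,G1,2), (11,G1,3.5), (11,G2,3.5), (14,G3,5), (15,G1,6), (16,G4,7), (17,G3,8.5), (17,G4,8.5), (18,G1,10), (20,G2,11.5), (20,G3,11.5), (22,G2,13), (31,G4,14), (33,G4,15)
Step 2: Sum ranks within each group.
R_1 = 21.5 (n_1 = 4)
R_2 = 29 (n_2 = 4)
R_3 = 25 (n_3 = 3)
R_4 = 44.5 (n_4 = 4)
Step 3: H = 12/(N(N+1)) * sum(R_i^2/n_i) - 3(N+1)
     = 12/(15*16) * (21.5^2/4 + 29^2/4 + 25^2/3 + 44.5^2/4) - 3*16
     = 0.050000 * 1029.21 - 48
     = 3.460417.
Step 4: Ties present; correction factor C = 1 - 18/(15^3 - 15) = 0.994643. Corrected H = 3.460417 / 0.994643 = 3.479054.
Step 5: Under H0, H ~ chi^2(3); p-value = 0.323489.
Step 6: alpha = 0.05. fail to reject H0.

H = 3.4791, df = 3, p = 0.323489, fail to reject H0.


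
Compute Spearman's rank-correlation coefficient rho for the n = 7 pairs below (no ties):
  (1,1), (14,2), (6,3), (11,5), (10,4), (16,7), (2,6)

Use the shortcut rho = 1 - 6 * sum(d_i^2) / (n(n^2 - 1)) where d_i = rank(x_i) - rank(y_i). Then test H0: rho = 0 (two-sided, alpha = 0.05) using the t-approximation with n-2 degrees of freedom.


Step 1: Rank x and y separately (midranks; no ties here).
rank(x): 1->1, 14->6, 6->3, 11->5, 10->4, 16->7, 2->2
rank(y): 1->1, 2->2, 3->3, 5->5, 4->4, 7->7, 6->6
Step 2: d_i = R_x(i) - R_y(i); compute d_i^2.
  (1-1)^2=0, (6-2)^2=16, (3-3)^2=0, (5-5)^2=0, (4-4)^2=0, (7-7)^2=0, (2-6)^2=16
sum(d^2) = 32.
Step 3: rho = 1 - 6*32 / (7*(7^2 - 1)) = 1 - 192/336 = 0.428571.
Step 4: Under H0, t = rho * sqrt((n-2)/(1-rho^2)) = 1.0607 ~ t(5).
Step 5: Two-sided p-value from the t-distribution with 5 df = 0.337368.
Step 6: alpha = 0.05. fail to reject H0.

rho = 0.4286, p = 0.337368, fail to reject H0 at alpha = 0.05.


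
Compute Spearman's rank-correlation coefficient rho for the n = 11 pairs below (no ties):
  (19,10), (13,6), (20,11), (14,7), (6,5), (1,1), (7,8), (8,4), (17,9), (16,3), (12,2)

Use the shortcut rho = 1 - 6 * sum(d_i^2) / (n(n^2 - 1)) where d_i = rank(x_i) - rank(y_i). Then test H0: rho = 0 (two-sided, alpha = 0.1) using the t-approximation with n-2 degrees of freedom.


Step 1: Rank x and y separately (midranks; no ties here).
rank(x): 19->10, 13->6, 20->11, 14->7, 6->2, 1->1, 7->3, 8->4, 17->9, 16->8, 12->5
rank(y): 10->10, 6->6, 11->11, 7->7, 5->5, 1->1, 8->8, 4->4, 9->9, 3->3, 2->2
Step 2: d_i = R_x(i) - R_y(i); compute d_i^2.
  (10-10)^2=0, (6-6)^2=0, (11-11)^2=0, (7-7)^2=0, (2-5)^2=9, (1-1)^2=0, (3-8)^2=25, (4-4)^2=0, (9-9)^2=0, (8-3)^2=25, (5-2)^2=9
sum(d^2) = 68.
Step 3: rho = 1 - 6*68 / (11*(11^2 - 1)) = 1 - 408/1320 = 0.690909.
Step 4: Under H0, t = rho * sqrt((n-2)/(1-rho^2)) = 2.8671 ~ t(9).
Step 5: Two-sided p-value from the t-distribution with 9 df = 0.018565.
Step 6: alpha = 0.1. reject H0.

rho = 0.6909, p = 0.018565, reject H0 at alpha = 0.1.


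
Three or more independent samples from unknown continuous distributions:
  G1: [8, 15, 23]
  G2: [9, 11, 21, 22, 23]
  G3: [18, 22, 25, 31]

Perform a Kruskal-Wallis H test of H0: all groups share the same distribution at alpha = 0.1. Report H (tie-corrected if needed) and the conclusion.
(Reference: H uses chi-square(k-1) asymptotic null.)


Step 1: Combine all N = 12 observations and assign midranks.
sorted (value, group, rank): (8,G1,1), (9,G2,2), (11,G2,3), (15,G1,4), (18,G3,5), (21,G2,6), (22,G2,7.5), (22,G3,7.5), (23,G1,9.5), (23,G2,9.5), (25,G3,11), (31,G3,12)
Step 2: Sum ranks within each group.
R_1 = 14.5 (n_1 = 3)
R_2 = 28 (n_2 = 5)
R_3 = 35.5 (n_3 = 4)
Step 3: H = 12/(N(N+1)) * sum(R_i^2/n_i) - 3(N+1)
     = 12/(12*13) * (14.5^2/3 + 28^2/5 + 35.5^2/4) - 3*13
     = 0.076923 * 541.946 - 39
     = 2.688141.
Step 4: Ties present; correction factor C = 1 - 12/(12^3 - 12) = 0.993007. Corrected H = 2.688141 / 0.993007 = 2.707072.
Step 5: Under H0, H ~ chi^2(2); p-value = 0.258325.
Step 6: alpha = 0.1. fail to reject H0.

H = 2.7071, df = 2, p = 0.258325, fail to reject H0.


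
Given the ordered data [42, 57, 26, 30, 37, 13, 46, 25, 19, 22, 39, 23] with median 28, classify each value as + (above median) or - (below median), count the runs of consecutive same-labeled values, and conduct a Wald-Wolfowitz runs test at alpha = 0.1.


Step 1: Compute median = 28; label A = above, B = below.
Labels in order: AABAABABBBAB  (n_A = 6, n_B = 6)
Step 2: Count runs R = 8.
Step 3: Under H0 (random ordering), E[R] = 2*n_A*n_B/(n_A+n_B) + 1 = 2*6*6/12 + 1 = 7.0000.
        Var[R] = 2*n_A*n_B*(2*n_A*n_B - n_A - n_B) / ((n_A+n_B)^2 * (n_A+n_B-1)) = 4320/1584 = 2.7273.
        SD[R] = 1.6514.
Step 4: Continuity-corrected z = (R - 0.5 - E[R]) / SD[R] = (8 - 0.5 - 7.0000) / 1.6514 = 0.3028.
Step 5: Two-sided p-value via normal approximation = 2*(1 - Phi(|z|)) = 0.762069.
Step 6: alpha = 0.1. fail to reject H0.

R = 8, z = 0.3028, p = 0.762069, fail to reject H0.


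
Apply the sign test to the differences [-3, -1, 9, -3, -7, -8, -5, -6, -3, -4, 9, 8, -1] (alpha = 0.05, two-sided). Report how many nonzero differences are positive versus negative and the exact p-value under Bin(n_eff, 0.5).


Step 1: Discard zero differences. Original n = 13; n_eff = number of nonzero differences = 13.
Nonzero differences (with sign): -3, -1, +9, -3, -7, -8, -5, -6, -3, -4, +9, +8, -1
Step 2: Count signs: positive = 3, negative = 10.
Step 3: Under H0: P(positive) = 0.5, so the number of positives S ~ Bin(13, 0.5).
Step 4: Two-sided exact p-value = sum of Bin(13,0.5) probabilities at or below the observed probability = 0.092285.
Step 5: alpha = 0.05. fail to reject H0.

n_eff = 13, pos = 3, neg = 10, p = 0.092285, fail to reject H0.


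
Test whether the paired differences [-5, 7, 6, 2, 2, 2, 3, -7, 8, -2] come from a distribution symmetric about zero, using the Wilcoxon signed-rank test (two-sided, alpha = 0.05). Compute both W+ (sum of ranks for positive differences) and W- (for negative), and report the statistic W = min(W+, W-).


Step 1: Drop any zero differences (none here) and take |d_i|.
|d| = [5, 7, 6, 2, 2, 2, 3, 7, 8, 2]
Step 2: Midrank |d_i| (ties get averaged ranks).
ranks: |5|->6, |7|->8.5, |6|->7, |2|->2.5, |2|->2.5, |2|->2.5, |3|->5, |7|->8.5, |8|->10, |2|->2.5
Step 3: Attach original signs; sum ranks with positive sign and with negative sign.
W+ = 8.5 + 7 + 2.5 + 2.5 + 2.5 + 5 + 10 = 38
W- = 6 + 8.5 + 2.5 = 17
(Check: W+ + W- = 55 should equal n(n+1)/2 = 55.)
Step 4: Test statistic W = min(W+, W-) = 17.
Step 5: Ties in |d|, so use the tie-corrected normal approximation.
        E[W] = n(n+1)/4 = 10*11/4 = 27.5.
        Tie groups: |d|=2 (t=4), |d|=7 (t=2); sum(t^3 - t) = 66.
        Var[W] = n(n+1)(2n+1)/24 - sum(t^3-t)/48 = 2310/24 - 66/48 = 94.875.
        z = (W - E[W]) / sqrt(Var[W]) = (17 - 27.5) / 9.7404 = -1.0780.
        Two-sided p = 2*Phi(z) = 0.281040.
Step 6: alpha = 0.05. fail to reject H0.

W+ = 38, W- = 17, W = min = 17, p = 0.281040, fail to reject H0.


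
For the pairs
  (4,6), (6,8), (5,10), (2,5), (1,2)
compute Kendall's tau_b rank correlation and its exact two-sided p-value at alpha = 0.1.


Step 1: Enumerate the 10 unordered pairs (i,j) with i<j and classify each by sign(x_j-x_i) * sign(y_j-y_i).
  (1,2):dx=+2,dy=+2->C; (1,3):dx=+1,dy=+4->C; (1,4):dx=-2,dy=-1->C; (1,5):dx=-3,dy=-4->C
  (2,3):dx=-1,dy=+2->D; (2,4):dx=-4,dy=-3->C; (2,5):dx=-5,dy=-6->C; (3,4):dx=-3,dy=-5->C
  (3,5):dx=-4,dy=-8->C; (4,5):dx=-1,dy=-3->C
Step 2: C = 9, D = 1, total pairs = 10.
Step 3: tau = (C - D)/(n(n-1)/2) = (9 - 1)/10 = 0.800000.
Step 4: Exact two-sided p-value (enumerate n! = 120 permutations of y under H0): p = 0.083333.
Step 5: alpha = 0.1. reject H0.

tau_b = 0.8000 (C=9, D=1), p = 0.083333, reject H0.


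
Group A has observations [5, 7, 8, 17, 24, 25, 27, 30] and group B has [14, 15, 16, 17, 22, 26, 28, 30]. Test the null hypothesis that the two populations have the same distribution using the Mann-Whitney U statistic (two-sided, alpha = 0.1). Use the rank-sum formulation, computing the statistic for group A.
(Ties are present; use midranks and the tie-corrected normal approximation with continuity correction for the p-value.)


Step 1: Combine and sort all 16 observations; assign midranks.
sorted (value, group): (5,X), (7,X), (8,X), (14,Y), (15,Y), (16,Y), (17,X), (17,Y), (22,Y), (24,X), (25,X), (26,Y), (27,X), (28,Y), (30,X), (30,Y)
ranks: 5->1, 7->2, 8->3, 14->4, 15->5, 16->6, 17->7.5, 17->7.5, 22->9, 24->10, 25->11, 26->12, 27->13, 28->14, 30->15.5, 30->15.5
Step 2: Rank sum for X: R1 = 1 + 2 + 3 + 7.5 + 10 + 11 + 13 + 15.5 = 63.
Step 3: U_X = R1 - n1(n1+1)/2 = 63 - 8*9/2 = 63 - 36 = 27.
       U_Y = n1*n2 - U_X = 64 - 27 = 37.
Step 4: Ties are present, so use the tie-corrected normal approximation (with continuity correction) for the p-value.
Step 5: p-value = 0.636006; compare to alpha = 0.1. fail to reject H0.

U_X = 27, p = 0.636006, fail to reject H0 at alpha = 0.1.


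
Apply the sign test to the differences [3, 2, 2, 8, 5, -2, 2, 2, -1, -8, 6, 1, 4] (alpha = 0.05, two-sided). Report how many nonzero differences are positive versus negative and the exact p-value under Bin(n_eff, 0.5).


Step 1: Discard zero differences. Original n = 13; n_eff = number of nonzero differences = 13.
Nonzero differences (with sign): +3, +2, +2, +8, +5, -2, +2, +2, -1, -8, +6, +1, +4
Step 2: Count signs: positive = 10, negative = 3.
Step 3: Under H0: P(positive) = 0.5, so the number of positives S ~ Bin(13, 0.5).
Step 4: Two-sided exact p-value = sum of Bin(13,0.5) probabilities at or below the observed probability = 0.092285.
Step 5: alpha = 0.05. fail to reject H0.

n_eff = 13, pos = 10, neg = 3, p = 0.092285, fail to reject H0.


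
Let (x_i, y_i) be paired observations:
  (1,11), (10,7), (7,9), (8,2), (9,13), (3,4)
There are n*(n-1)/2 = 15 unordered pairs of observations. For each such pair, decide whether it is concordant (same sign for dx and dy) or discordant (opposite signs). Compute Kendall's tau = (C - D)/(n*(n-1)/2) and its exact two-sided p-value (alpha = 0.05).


Step 1: Enumerate the 15 unordered pairs (i,j) with i<j and classify each by sign(x_j-x_i) * sign(y_j-y_i).
  (1,2):dx=+9,dy=-4->D; (1,3):dx=+6,dy=-2->D; (1,4):dx=+7,dy=-9->D; (1,5):dx=+8,dy=+2->C
  (1,6):dx=+2,dy=-7->D; (2,3):dx=-3,dy=+2->D; (2,4):dx=-2,dy=-5->C; (2,5):dx=-1,dy=+6->D
  (2,6):dx=-7,dy=-3->C; (3,4):dx=+1,dy=-7->D; (3,5):dx=+2,dy=+4->C; (3,6):dx=-4,dy=-5->C
  (4,5):dx=+1,dy=+11->C; (4,6):dx=-5,dy=+2->D; (5,6):dx=-6,dy=-9->C
Step 2: C = 7, D = 8, total pairs = 15.
Step 3: tau = (C - D)/(n(n-1)/2) = (7 - 8)/15 = -0.066667.
Step 4: Exact two-sided p-value (enumerate n! = 720 permutations of y under H0): p = 1.000000.
Step 5: alpha = 0.05. fail to reject H0.

tau_b = -0.0667 (C=7, D=8), p = 1.000000, fail to reject H0.


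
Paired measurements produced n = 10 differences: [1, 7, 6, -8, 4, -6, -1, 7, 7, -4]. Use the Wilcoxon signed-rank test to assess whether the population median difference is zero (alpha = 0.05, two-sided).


Step 1: Drop any zero differences (none here) and take |d_i|.
|d| = [1, 7, 6, 8, 4, 6, 1, 7, 7, 4]
Step 2: Midrank |d_i| (ties get averaged ranks).
ranks: |1|->1.5, |7|->8, |6|->5.5, |8|->10, |4|->3.5, |6|->5.5, |1|->1.5, |7|->8, |7|->8, |4|->3.5
Step 3: Attach original signs; sum ranks with positive sign and with negative sign.
W+ = 1.5 + 8 + 5.5 + 3.5 + 8 + 8 = 34.5
W- = 10 + 5.5 + 1.5 + 3.5 = 20.5
(Check: W+ + W- = 55 should equal n(n+1)/2 = 55.)
Step 4: Test statistic W = min(W+, W-) = 20.5.
Step 5: Ties in |d|, so use the tie-corrected normal approximation.
        E[W] = n(n+1)/4 = 10*11/4 = 27.5.
        Tie groups: |d|=1 (t=2), |d|=4 (t=2), |d|=6 (t=2), |d|=7 (t=3); sum(t^3 - t) = 42.
        Var[W] = n(n+1)(2n+1)/24 - sum(t^3-t)/48 = 2310/24 - 42/48 = 95.375.
        z = (W - E[W]) / sqrt(Var[W]) = (20.5 - 27.5) / 9.7660 = -0.7168.
        Two-sided p = 2*Phi(z) = 0.473515.
Step 6: alpha = 0.05. fail to reject H0.

W+ = 34.5, W- = 20.5, W = min = 20.5, p = 0.473515, fail to reject H0.


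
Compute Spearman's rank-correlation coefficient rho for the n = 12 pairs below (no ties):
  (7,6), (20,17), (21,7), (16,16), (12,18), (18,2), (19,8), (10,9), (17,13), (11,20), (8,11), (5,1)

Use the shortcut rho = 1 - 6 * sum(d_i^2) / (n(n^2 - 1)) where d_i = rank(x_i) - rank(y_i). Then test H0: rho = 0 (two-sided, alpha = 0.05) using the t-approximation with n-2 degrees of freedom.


Step 1: Rank x and y separately (midranks; no ties here).
rank(x): 7->2, 20->11, 21->12, 16->7, 12->6, 18->9, 19->10, 10->4, 17->8, 11->5, 8->3, 5->1
rank(y): 6->3, 17->10, 7->4, 16->9, 18->11, 2->2, 8->5, 9->6, 13->8, 20->12, 11->7, 1->1
Step 2: d_i = R_x(i) - R_y(i); compute d_i^2.
  (2-3)^2=1, (11-10)^2=1, (12-4)^2=64, (7-9)^2=4, (6-11)^2=25, (9-2)^2=49, (10-5)^2=25, (4-6)^2=4, (8-8)^2=0, (5-12)^2=49, (3-7)^2=16, (1-1)^2=0
sum(d^2) = 238.
Step 3: rho = 1 - 6*238 / (12*(12^2 - 1)) = 1 - 1428/1716 = 0.167832.
Step 4: Under H0, t = rho * sqrt((n-2)/(1-rho^2)) = 0.5384 ~ t(10).
Step 5: Two-sided p-value from the t-distribution with 10 df = 0.602099.
Step 6: alpha = 0.05. fail to reject H0.

rho = 0.1678, p = 0.602099, fail to reject H0 at alpha = 0.05.


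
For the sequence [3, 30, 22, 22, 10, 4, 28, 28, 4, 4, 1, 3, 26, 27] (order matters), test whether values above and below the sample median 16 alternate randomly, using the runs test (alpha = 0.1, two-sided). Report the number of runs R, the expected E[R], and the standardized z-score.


Step 1: Compute median = 16; label A = above, B = below.
Labels in order: BAAABBAABBBBAA  (n_A = 7, n_B = 7)
Step 2: Count runs R = 6.
Step 3: Under H0 (random ordering), E[R] = 2*n_A*n_B/(n_A+n_B) + 1 = 2*7*7/14 + 1 = 8.0000.
        Var[R] = 2*n_A*n_B*(2*n_A*n_B - n_A - n_B) / ((n_A+n_B)^2 * (n_A+n_B-1)) = 8232/2548 = 3.2308.
        SD[R] = 1.7974.
Step 4: Continuity-corrected z = (R + 0.5 - E[R]) / SD[R] = (6 + 0.5 - 8.0000) / 1.7974 = -0.8345.
Step 5: Two-sided p-value via normal approximation = 2*(1 - Phi(|z|)) = 0.403986.
Step 6: alpha = 0.1. fail to reject H0.

R = 6, z = -0.8345, p = 0.403986, fail to reject H0.


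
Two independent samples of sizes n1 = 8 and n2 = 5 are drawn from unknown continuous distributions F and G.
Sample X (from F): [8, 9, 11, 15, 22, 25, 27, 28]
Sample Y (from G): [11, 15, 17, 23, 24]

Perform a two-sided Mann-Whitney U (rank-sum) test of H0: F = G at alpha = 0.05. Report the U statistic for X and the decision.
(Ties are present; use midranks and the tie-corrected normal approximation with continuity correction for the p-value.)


Step 1: Combine and sort all 13 observations; assign midranks.
sorted (value, group): (8,X), (9,X), (11,X), (11,Y), (15,X), (15,Y), (17,Y), (22,X), (23,Y), (24,Y), (25,X), (27,X), (28,X)
ranks: 8->1, 9->2, 11->3.5, 11->3.5, 15->5.5, 15->5.5, 17->7, 22->8, 23->9, 24->10, 25->11, 27->12, 28->13
Step 2: Rank sum for X: R1 = 1 + 2 + 3.5 + 5.5 + 8 + 11 + 12 + 13 = 56.
Step 3: U_X = R1 - n1(n1+1)/2 = 56 - 8*9/2 = 56 - 36 = 20.
       U_Y = n1*n2 - U_X = 40 - 20 = 20.
Step 4: Ties are present, so use the tie-corrected normal approximation (with continuity correction) for the p-value.
Step 5: p-value = 1.000000; compare to alpha = 0.05. fail to reject H0.

U_X = 20, p = 1.000000, fail to reject H0 at alpha = 0.05.


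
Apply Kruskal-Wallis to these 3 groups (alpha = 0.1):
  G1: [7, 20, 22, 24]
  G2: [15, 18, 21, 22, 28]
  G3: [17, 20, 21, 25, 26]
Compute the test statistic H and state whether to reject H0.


Step 1: Combine all N = 14 observations and assign midranks.
sorted (value, group, rank): (7,G1,1), (15,G2,2), (17,G3,3), (18,G2,4), (20,G1,5.5), (20,G3,5.5), (21,G2,7.5), (21,G3,7.5), (22,G1,9.5), (22,G2,9.5), (24,G1,11), (25,G3,12), (26,G3,13), (28,G2,14)
Step 2: Sum ranks within each group.
R_1 = 27 (n_1 = 4)
R_2 = 37 (n_2 = 5)
R_3 = 41 (n_3 = 5)
Step 3: H = 12/(N(N+1)) * sum(R_i^2/n_i) - 3(N+1)
     = 12/(14*15) * (27^2/4 + 37^2/5 + 41^2/5) - 3*15
     = 0.057143 * 792.25 - 45
     = 0.271429.
Step 4: Ties present; correction factor C = 1 - 18/(14^3 - 14) = 0.993407. Corrected H = 0.271429 / 0.993407 = 0.273230.
Step 5: Under H0, H ~ chi^2(2); p-value = 0.872306.
Step 6: alpha = 0.1. fail to reject H0.

H = 0.2732, df = 2, p = 0.872306, fail to reject H0.


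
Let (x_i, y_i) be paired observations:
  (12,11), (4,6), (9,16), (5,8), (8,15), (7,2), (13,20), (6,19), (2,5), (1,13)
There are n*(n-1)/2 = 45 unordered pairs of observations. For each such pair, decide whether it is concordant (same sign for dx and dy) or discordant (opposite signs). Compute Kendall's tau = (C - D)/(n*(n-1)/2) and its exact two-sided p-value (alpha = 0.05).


Step 1: Enumerate the 45 unordered pairs (i,j) with i<j and classify each by sign(x_j-x_i) * sign(y_j-y_i).
  (1,2):dx=-8,dy=-5->C; (1,3):dx=-3,dy=+5->D; (1,4):dx=-7,dy=-3->C; (1,5):dx=-4,dy=+4->D
  (1,6):dx=-5,dy=-9->C; (1,7):dx=+1,dy=+9->C; (1,8):dx=-6,dy=+8->D; (1,9):dx=-10,dy=-6->C
  (1,10):dx=-11,dy=+2->D; (2,3):dx=+5,dy=+10->C; (2,4):dx=+1,dy=+2->C; (2,5):dx=+4,dy=+9->C
  (2,6):dx=+3,dy=-4->D; (2,7):dx=+9,dy=+14->C; (2,8):dx=+2,dy=+13->C; (2,9):dx=-2,dy=-1->C
  (2,10):dx=-3,dy=+7->D; (3,4):dx=-4,dy=-8->C; (3,5):dx=-1,dy=-1->C; (3,6):dx=-2,dy=-14->C
  (3,7):dx=+4,dy=+4->C; (3,8):dx=-3,dy=+3->D; (3,9):dx=-7,dy=-11->C; (3,10):dx=-8,dy=-3->C
  (4,5):dx=+3,dy=+7->C; (4,6):dx=+2,dy=-6->D; (4,7):dx=+8,dy=+12->C; (4,8):dx=+1,dy=+11->C
  (4,9):dx=-3,dy=-3->C; (4,10):dx=-4,dy=+5->D; (5,6):dx=-1,dy=-13->C; (5,7):dx=+5,dy=+5->C
  (5,8):dx=-2,dy=+4->D; (5,9):dx=-6,dy=-10->C; (5,10):dx=-7,dy=-2->C; (6,7):dx=+6,dy=+18->C
  (6,8):dx=-1,dy=+17->D; (6,9):dx=-5,dy=+3->D; (6,10):dx=-6,dy=+11->D; (7,8):dx=-7,dy=-1->C
  (7,9):dx=-11,dy=-15->C; (7,10):dx=-12,dy=-7->C; (8,9):dx=-4,dy=-14->C; (8,10):dx=-5,dy=-6->C
  (9,10):dx=-1,dy=+8->D
Step 2: C = 31, D = 14, total pairs = 45.
Step 3: tau = (C - D)/(n(n-1)/2) = (31 - 14)/45 = 0.377778.
Step 4: Exact two-sided p-value (enumerate n! = 3628800 permutations of y under H0): p = 0.155742.
Step 5: alpha = 0.05. fail to reject H0.

tau_b = 0.3778 (C=31, D=14), p = 0.155742, fail to reject H0.


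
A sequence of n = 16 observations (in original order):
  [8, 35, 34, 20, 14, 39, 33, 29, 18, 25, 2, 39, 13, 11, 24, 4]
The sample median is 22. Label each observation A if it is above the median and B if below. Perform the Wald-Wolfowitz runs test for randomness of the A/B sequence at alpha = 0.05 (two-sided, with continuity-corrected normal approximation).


Step 1: Compute median = 22; label A = above, B = below.
Labels in order: BAABBAAABABABBAB  (n_A = 8, n_B = 8)
Step 2: Count runs R = 11.
Step 3: Under H0 (random ordering), E[R] = 2*n_A*n_B/(n_A+n_B) + 1 = 2*8*8/16 + 1 = 9.0000.
        Var[R] = 2*n_A*n_B*(2*n_A*n_B - n_A - n_B) / ((n_A+n_B)^2 * (n_A+n_B-1)) = 14336/3840 = 3.7333.
        SD[R] = 1.9322.
Step 4: Continuity-corrected z = (R - 0.5 - E[R]) / SD[R] = (11 - 0.5 - 9.0000) / 1.9322 = 0.7763.
Step 5: Two-sided p-value via normal approximation = 2*(1 - Phi(|z|)) = 0.437558.
Step 6: alpha = 0.05. fail to reject H0.

R = 11, z = 0.7763, p = 0.437558, fail to reject H0.


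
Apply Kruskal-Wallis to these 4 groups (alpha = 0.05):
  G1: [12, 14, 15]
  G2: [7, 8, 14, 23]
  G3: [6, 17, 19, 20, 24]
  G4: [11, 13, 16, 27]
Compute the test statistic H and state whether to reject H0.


Step 1: Combine all N = 16 observations and assign midranks.
sorted (value, group, rank): (6,G3,1), (7,G2,2), (8,G2,3), (11,G4,4), (12,G1,5), (13,G4,6), (14,G1,7.5), (14,G2,7.5), (15,G1,9), (16,G4,10), (17,G3,11), (19,G3,12), (20,G3,13), (23,G2,14), (24,G3,15), (27,G4,16)
Step 2: Sum ranks within each group.
R_1 = 21.5 (n_1 = 3)
R_2 = 26.5 (n_2 = 4)
R_3 = 52 (n_3 = 5)
R_4 = 36 (n_4 = 4)
Step 3: H = 12/(N(N+1)) * sum(R_i^2/n_i) - 3(N+1)
     = 12/(16*17) * (21.5^2/3 + 26.5^2/4 + 52^2/5 + 36^2/4) - 3*17
     = 0.044118 * 1194.45 - 51
     = 1.696140.
Step 4: Ties present; correction factor C = 1 - 6/(16^3 - 16) = 0.998529. Corrected H = 1.696140 / 0.998529 = 1.698638.
Step 5: Under H0, H ~ chi^2(3); p-value = 0.637237.
Step 6: alpha = 0.05. fail to reject H0.

H = 1.6986, df = 3, p = 0.637237, fail to reject H0.


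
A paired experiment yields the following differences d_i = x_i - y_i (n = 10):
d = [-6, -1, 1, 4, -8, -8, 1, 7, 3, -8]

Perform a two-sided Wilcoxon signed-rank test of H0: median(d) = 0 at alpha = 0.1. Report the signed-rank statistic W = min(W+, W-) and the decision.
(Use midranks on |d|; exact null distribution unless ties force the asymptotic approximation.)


Step 1: Drop any zero differences (none here) and take |d_i|.
|d| = [6, 1, 1, 4, 8, 8, 1, 7, 3, 8]
Step 2: Midrank |d_i| (ties get averaged ranks).
ranks: |6|->6, |1|->2, |1|->2, |4|->5, |8|->9, |8|->9, |1|->2, |7|->7, |3|->4, |8|->9
Step 3: Attach original signs; sum ranks with positive sign and with negative sign.
W+ = 2 + 5 + 2 + 7 + 4 = 20
W- = 6 + 2 + 9 + 9 + 9 = 35
(Check: W+ + W- = 55 should equal n(n+1)/2 = 55.)
Step 4: Test statistic W = min(W+, W-) = 20.
Step 5: Ties in |d|, so use the tie-corrected normal approximation.
        E[W] = n(n+1)/4 = 10*11/4 = 27.5.
        Tie groups: |d|=1 (t=3), |d|=8 (t=3); sum(t^3 - t) = 48.
        Var[W] = n(n+1)(2n+1)/24 - sum(t^3-t)/48 = 2310/24 - 48/48 = 95.25.
        z = (W - E[W]) / sqrt(Var[W]) = (20 - 27.5) / 9.7596 = -0.7685.
        Two-sided p = 2*Phi(z) = 0.442206.
Step 6: alpha = 0.1. fail to reject H0.

W+ = 20, W- = 35, W = min = 20, p = 0.442206, fail to reject H0.


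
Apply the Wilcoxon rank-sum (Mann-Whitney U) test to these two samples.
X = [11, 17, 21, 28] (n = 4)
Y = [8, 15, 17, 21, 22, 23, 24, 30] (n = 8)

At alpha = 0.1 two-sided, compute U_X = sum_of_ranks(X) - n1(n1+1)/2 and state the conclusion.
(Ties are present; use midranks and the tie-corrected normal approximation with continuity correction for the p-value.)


Step 1: Combine and sort all 12 observations; assign midranks.
sorted (value, group): (8,Y), (11,X), (15,Y), (17,X), (17,Y), (21,X), (21,Y), (22,Y), (23,Y), (24,Y), (28,X), (30,Y)
ranks: 8->1, 11->2, 15->3, 17->4.5, 17->4.5, 21->6.5, 21->6.5, 22->8, 23->9, 24->10, 28->11, 30->12
Step 2: Rank sum for X: R1 = 2 + 4.5 + 6.5 + 11 = 24.
Step 3: U_X = R1 - n1(n1+1)/2 = 24 - 4*5/2 = 24 - 10 = 14.
       U_Y = n1*n2 - U_X = 32 - 14 = 18.
Step 4: Ties are present, so use the tie-corrected normal approximation (with continuity correction) for the p-value.
Step 5: p-value = 0.798215; compare to alpha = 0.1. fail to reject H0.

U_X = 14, p = 0.798215, fail to reject H0 at alpha = 0.1.


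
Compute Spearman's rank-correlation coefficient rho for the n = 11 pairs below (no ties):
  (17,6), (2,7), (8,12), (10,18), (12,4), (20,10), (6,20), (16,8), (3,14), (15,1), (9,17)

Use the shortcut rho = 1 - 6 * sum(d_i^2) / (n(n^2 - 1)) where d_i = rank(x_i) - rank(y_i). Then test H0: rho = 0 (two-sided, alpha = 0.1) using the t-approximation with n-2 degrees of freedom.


Step 1: Rank x and y separately (midranks; no ties here).
rank(x): 17->10, 2->1, 8->4, 10->6, 12->7, 20->11, 6->3, 16->9, 3->2, 15->8, 9->5
rank(y): 6->3, 7->4, 12->7, 18->10, 4->2, 10->6, 20->11, 8->5, 14->8, 1->1, 17->9
Step 2: d_i = R_x(i) - R_y(i); compute d_i^2.
  (10-3)^2=49, (1-4)^2=9, (4-7)^2=9, (6-10)^2=16, (7-2)^2=25, (11-6)^2=25, (3-11)^2=64, (9-5)^2=16, (2-8)^2=36, (8-1)^2=49, (5-9)^2=16
sum(d^2) = 314.
Step 3: rho = 1 - 6*314 / (11*(11^2 - 1)) = 1 - 1884/1320 = -0.427273.
Step 4: Under H0, t = rho * sqrt((n-2)/(1-rho^2)) = -1.4177 ~ t(9).
Step 5: Two-sided p-value from the t-distribution with 9 df = 0.189944.
Step 6: alpha = 0.1. fail to reject H0.

rho = -0.4273, p = 0.189944, fail to reject H0 at alpha = 0.1.


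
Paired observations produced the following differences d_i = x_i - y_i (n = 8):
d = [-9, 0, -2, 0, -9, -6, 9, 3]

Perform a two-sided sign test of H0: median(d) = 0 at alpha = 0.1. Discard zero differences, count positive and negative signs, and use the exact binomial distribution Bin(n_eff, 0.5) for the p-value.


Step 1: Discard zero differences. Original n = 8; n_eff = number of nonzero differences = 6.
Nonzero differences (with sign): -9, -2, -9, -6, +9, +3
Step 2: Count signs: positive = 2, negative = 4.
Step 3: Under H0: P(positive) = 0.5, so the number of positives S ~ Bin(6, 0.5).
Step 4: Two-sided exact p-value = sum of Bin(6,0.5) probabilities at or below the observed probability = 0.687500.
Step 5: alpha = 0.1. fail to reject H0.

n_eff = 6, pos = 2, neg = 4, p = 0.687500, fail to reject H0.


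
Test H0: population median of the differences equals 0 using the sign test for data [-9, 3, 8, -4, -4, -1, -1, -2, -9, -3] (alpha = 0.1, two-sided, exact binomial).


Step 1: Discard zero differences. Original n = 10; n_eff = number of nonzero differences = 10.
Nonzero differences (with sign): -9, +3, +8, -4, -4, -1, -1, -2, -9, -3
Step 2: Count signs: positive = 2, negative = 8.
Step 3: Under H0: P(positive) = 0.5, so the number of positives S ~ Bin(10, 0.5).
Step 4: Two-sided exact p-value = sum of Bin(10,0.5) probabilities at or below the observed probability = 0.109375.
Step 5: alpha = 0.1. fail to reject H0.

n_eff = 10, pos = 2, neg = 8, p = 0.109375, fail to reject H0.


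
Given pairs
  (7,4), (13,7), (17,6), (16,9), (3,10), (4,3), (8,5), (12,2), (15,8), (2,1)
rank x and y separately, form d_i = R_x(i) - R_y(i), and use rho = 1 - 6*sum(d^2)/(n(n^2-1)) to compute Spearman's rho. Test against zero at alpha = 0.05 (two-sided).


Step 1: Rank x and y separately (midranks; no ties here).
rank(x): 7->4, 13->7, 17->10, 16->9, 3->2, 4->3, 8->5, 12->6, 15->8, 2->1
rank(y): 4->4, 7->7, 6->6, 9->9, 10->10, 3->3, 5->5, 2->2, 8->8, 1->1
Step 2: d_i = R_x(i) - R_y(i); compute d_i^2.
  (4-4)^2=0, (7-7)^2=0, (10-6)^2=16, (9-9)^2=0, (2-10)^2=64, (3-3)^2=0, (5-5)^2=0, (6-2)^2=16, (8-8)^2=0, (1-1)^2=0
sum(d^2) = 96.
Step 3: rho = 1 - 6*96 / (10*(10^2 - 1)) = 1 - 576/990 = 0.418182.
Step 4: Under H0, t = rho * sqrt((n-2)/(1-rho^2)) = 1.3021 ~ t(8).
Step 5: Two-sided p-value from the t-distribution with 8 df = 0.229113.
Step 6: alpha = 0.05. fail to reject H0.

rho = 0.4182, p = 0.229113, fail to reject H0 at alpha = 0.05.


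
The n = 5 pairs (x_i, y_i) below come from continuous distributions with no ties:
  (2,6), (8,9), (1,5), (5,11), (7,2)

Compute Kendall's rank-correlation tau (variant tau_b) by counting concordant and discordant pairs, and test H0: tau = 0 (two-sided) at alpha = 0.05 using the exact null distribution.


Step 1: Enumerate the 10 unordered pairs (i,j) with i<j and classify each by sign(x_j-x_i) * sign(y_j-y_i).
  (1,2):dx=+6,dy=+3->C; (1,3):dx=-1,dy=-1->C; (1,4):dx=+3,dy=+5->C; (1,5):dx=+5,dy=-4->D
  (2,3):dx=-7,dy=-4->C; (2,4):dx=-3,dy=+2->D; (2,5):dx=-1,dy=-7->C; (3,4):dx=+4,dy=+6->C
  (3,5):dx=+6,dy=-3->D; (4,5):dx=+2,dy=-9->D
Step 2: C = 6, D = 4, total pairs = 10.
Step 3: tau = (C - D)/(n(n-1)/2) = (6 - 4)/10 = 0.200000.
Step 4: Exact two-sided p-value (enumerate n! = 120 permutations of y under H0): p = 0.816667.
Step 5: alpha = 0.05. fail to reject H0.

tau_b = 0.2000 (C=6, D=4), p = 0.816667, fail to reject H0.


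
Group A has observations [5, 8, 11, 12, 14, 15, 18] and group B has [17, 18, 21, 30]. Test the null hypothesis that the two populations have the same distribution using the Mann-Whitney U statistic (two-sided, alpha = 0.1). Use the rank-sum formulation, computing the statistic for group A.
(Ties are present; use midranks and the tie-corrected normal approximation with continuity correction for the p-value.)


Step 1: Combine and sort all 11 observations; assign midranks.
sorted (value, group): (5,X), (8,X), (11,X), (12,X), (14,X), (15,X), (17,Y), (18,X), (18,Y), (21,Y), (30,Y)
ranks: 5->1, 8->2, 11->3, 12->4, 14->5, 15->6, 17->7, 18->8.5, 18->8.5, 21->10, 30->11
Step 2: Rank sum for X: R1 = 1 + 2 + 3 + 4 + 5 + 6 + 8.5 = 29.5.
Step 3: U_X = R1 - n1(n1+1)/2 = 29.5 - 7*8/2 = 29.5 - 28 = 1.5.
       U_Y = n1*n2 - U_X = 28 - 1.5 = 26.5.
Step 4: Ties are present, so use the tie-corrected normal approximation (with continuity correction) for the p-value.
Step 5: p-value = 0.023029; compare to alpha = 0.1. reject H0.

U_X = 1.5, p = 0.023029, reject H0 at alpha = 0.1.


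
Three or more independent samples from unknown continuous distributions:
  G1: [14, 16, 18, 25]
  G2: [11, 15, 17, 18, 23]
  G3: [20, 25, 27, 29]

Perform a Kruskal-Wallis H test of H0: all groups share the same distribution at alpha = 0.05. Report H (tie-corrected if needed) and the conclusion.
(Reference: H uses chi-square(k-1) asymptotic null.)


Step 1: Combine all N = 13 observations and assign midranks.
sorted (value, group, rank): (11,G2,1), (14,G1,2), (15,G2,3), (16,G1,4), (17,G2,5), (18,G1,6.5), (18,G2,6.5), (20,G3,8), (23,G2,9), (25,G1,10.5), (25,G3,10.5), (27,G3,12), (29,G3,13)
Step 2: Sum ranks within each group.
R_1 = 23 (n_1 = 4)
R_2 = 24.5 (n_2 = 5)
R_3 = 43.5 (n_3 = 4)
Step 3: H = 12/(N(N+1)) * sum(R_i^2/n_i) - 3(N+1)
     = 12/(13*14) * (23^2/4 + 24.5^2/5 + 43.5^2/4) - 3*14
     = 0.065934 * 725.362 - 42
     = 5.826099.
Step 4: Ties present; correction factor C = 1 - 12/(13^3 - 13) = 0.994505. Corrected H = 5.826099 / 0.994505 = 5.858287.
Step 5: Under H0, H ~ chi^2(2); p-value = 0.053443.
Step 6: alpha = 0.05. fail to reject H0.

H = 5.8583, df = 2, p = 0.053443, fail to reject H0.
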